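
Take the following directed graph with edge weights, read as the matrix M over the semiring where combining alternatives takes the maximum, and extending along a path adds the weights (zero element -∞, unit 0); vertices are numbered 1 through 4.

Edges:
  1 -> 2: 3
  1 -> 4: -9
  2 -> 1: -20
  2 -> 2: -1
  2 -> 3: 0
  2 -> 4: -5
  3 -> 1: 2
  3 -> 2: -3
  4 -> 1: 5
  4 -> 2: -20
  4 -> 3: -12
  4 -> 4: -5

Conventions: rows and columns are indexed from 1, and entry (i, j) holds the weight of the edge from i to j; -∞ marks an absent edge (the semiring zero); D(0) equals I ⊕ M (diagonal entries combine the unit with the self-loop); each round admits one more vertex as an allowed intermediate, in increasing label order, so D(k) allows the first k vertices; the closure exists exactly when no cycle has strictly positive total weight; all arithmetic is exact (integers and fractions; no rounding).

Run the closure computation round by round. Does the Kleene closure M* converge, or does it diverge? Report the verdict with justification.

D(0):
  [0, 3, -∞, -9]
  [-20, 0, 0, -5]
  [2, -3, 0, -∞]
  [5, -20, -12, 0]
D(1):
  [0, 3, -∞, -9]
  [-20, 0, 0, -5]
  [2, 5, 0, -7]
  [5, 8, -12, 0]
Detection: at round 2, diagonal entry (3, 3) turns strictly positive.
Key observation: the cycle 3->1->2->3 has total weight 2 + 3 + 0, which is strictly positive.
Answer: DIVERGES — positive cycle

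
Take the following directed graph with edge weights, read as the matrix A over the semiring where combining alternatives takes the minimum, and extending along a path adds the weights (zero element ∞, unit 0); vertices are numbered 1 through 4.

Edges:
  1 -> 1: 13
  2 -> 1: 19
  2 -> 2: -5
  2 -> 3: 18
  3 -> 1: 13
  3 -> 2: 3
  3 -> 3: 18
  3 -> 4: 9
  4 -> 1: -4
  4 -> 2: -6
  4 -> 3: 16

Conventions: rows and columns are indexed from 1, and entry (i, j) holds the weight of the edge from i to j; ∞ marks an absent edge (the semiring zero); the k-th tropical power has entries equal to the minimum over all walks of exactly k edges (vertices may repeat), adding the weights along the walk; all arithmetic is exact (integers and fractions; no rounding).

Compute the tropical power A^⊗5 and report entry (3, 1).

A^⊗2:
  [26, ∞, ∞, ∞]
  [14, -10, 13, 27]
  [5, -2, 21, 27]
  [9, -11, 12, 25]
A^⊗3:
  [39, ∞, ∞, ∞]
  [9, -15, 8, 22]
  [17, -7, 16, 30]
  [8, -16, 7, 21]
A^⊗4:
  [52, ∞, ∞, ∞]
  [4, -20, 3, 17]
  [12, -12, 11, 25]
  [3, -21, 2, 16]
A^⊗5:
  [65, ∞, ∞, ∞]
  [-1, -25, -2, 12]
  [7, -17, 6, 20]
  [-2, -26, -3, 11]
Key observation: the optimum is the walk 3->2->2->2->2->1, with weight 3 + (-5) + (-5) + (-5) + 19 = 7.
Optimal value attained by: walk 3->2->2->2->2->1.
Answer: (A^⊗5)[3][1] = 7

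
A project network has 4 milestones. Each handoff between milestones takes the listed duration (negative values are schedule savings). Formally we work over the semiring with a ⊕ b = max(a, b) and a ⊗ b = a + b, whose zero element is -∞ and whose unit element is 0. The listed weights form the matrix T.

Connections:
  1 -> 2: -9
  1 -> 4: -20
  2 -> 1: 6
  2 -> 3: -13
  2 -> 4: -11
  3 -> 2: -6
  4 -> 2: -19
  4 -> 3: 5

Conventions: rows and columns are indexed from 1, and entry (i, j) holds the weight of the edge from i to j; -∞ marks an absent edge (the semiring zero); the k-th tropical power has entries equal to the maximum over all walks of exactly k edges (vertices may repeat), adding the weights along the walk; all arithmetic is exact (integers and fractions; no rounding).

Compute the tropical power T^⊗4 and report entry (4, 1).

T^⊗2:
  [-3, -39, -15, -20]
  [-∞, -3, -6, -14]
  [0, -∞, -19, -17]
  [-13, -1, -32, -30]
T^⊗3:
  [-33, -12, -15, -23]
  [3, -12, -9, -14]
  [-∞, -9, -12, -20]
  [5, -22, -14, -12]
T^⊗4:
  [-6, -21, -18, -23]
  [-6, -6, -9, -17]
  [-3, -18, -15, -20]
  [-16, -4, -7, -15]
Key observation: the optimum is the walk 4->2->1->2->1, with weight (-19) + 6 + (-9) + 6 = -16.
Optimal value attained by: walk 4->2->1->2->1.
Answer: (T^⊗4)[4][1] = -16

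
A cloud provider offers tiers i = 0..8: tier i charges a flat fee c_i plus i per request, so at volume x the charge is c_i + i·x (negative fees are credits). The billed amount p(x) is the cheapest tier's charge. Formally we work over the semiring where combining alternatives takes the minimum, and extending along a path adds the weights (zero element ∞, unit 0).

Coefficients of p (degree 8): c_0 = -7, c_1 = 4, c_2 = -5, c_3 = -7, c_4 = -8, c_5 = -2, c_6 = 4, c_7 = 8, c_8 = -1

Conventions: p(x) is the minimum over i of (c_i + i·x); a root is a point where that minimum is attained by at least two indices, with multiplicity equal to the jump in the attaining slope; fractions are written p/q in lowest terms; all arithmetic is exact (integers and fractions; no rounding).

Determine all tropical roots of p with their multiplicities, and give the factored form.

hull edge (i=0, c=-7) to (i=4, c=-8): slope -1/4, span 4
hull edge (i=4, c=-8) to (i=8, c=-1): slope 7/4, span 4
Factored form: p(x) = -1 ⊗ (x ⊕ (-7/4)) ⊗ (x ⊕ (-7/4)) ⊗ (x ⊕ (-7/4)) ⊗ (x ⊕ (-7/4)) ⊗ (x ⊕ 1/4) ⊗ (x ⊕ 1/4) ⊗ (x ⊕ 1/4) ⊗ (x ⊕ 1/4)
Answer: roots = -7/4 (mult 4), 1/4 (mult 4)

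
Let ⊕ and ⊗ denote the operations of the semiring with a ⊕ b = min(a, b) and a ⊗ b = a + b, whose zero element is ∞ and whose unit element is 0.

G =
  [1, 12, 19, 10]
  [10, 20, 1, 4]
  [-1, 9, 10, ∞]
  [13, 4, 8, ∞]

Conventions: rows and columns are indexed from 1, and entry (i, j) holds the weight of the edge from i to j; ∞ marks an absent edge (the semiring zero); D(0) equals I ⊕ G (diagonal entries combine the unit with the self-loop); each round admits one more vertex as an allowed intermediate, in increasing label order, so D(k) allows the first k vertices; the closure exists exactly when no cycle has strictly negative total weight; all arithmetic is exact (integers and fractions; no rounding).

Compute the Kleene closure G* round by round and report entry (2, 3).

D(0):
  [0, 12, 19, 10]
  [10, 0, 1, 4]
  [-1, 9, 0, ∞]
  [13, 4, 8, 0]
D(1):
  [0, 12, 19, 10]
  [10, 0, 1, 4]
  [-1, 9, 0, 9]
  [13, 4, 8, 0]
D(2):
  [0, 12, 13, 10]
  [10, 0, 1, 4]
  [-1, 9, 0, 9]
  [13, 4, 5, 0]
D(3):
  [0, 12, 13, 10]
  [0, 0, 1, 4]
  [-1, 9, 0, 9]
  [4, 4, 5, 0]
D(4):
  [0, 12, 13, 10]
  [0, 0, 1, 4]
  [-1, 9, 0, 9]
  [4, 4, 5, 0]
Answer: G*[2][3] = 1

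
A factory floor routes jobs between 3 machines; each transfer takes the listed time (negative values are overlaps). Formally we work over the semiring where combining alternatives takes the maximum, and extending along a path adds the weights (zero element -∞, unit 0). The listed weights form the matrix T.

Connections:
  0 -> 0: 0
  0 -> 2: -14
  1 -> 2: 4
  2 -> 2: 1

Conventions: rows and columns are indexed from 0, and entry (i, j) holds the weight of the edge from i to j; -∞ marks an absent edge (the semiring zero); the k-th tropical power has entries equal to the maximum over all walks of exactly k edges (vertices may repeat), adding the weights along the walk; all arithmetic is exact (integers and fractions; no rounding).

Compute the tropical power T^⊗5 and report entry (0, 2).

T^⊗2:
  [0, -∞, -13]
  [-∞, -∞, 5]
  [-∞, -∞, 2]
T^⊗3:
  [0, -∞, -12]
  [-∞, -∞, 6]
  [-∞, -∞, 3]
T^⊗4:
  [0, -∞, -11]
  [-∞, -∞, 7]
  [-∞, -∞, 4]
T^⊗5:
  [0, -∞, -10]
  [-∞, -∞, 8]
  [-∞, -∞, 5]
Key observation: the optimum is the walk 0->2->2->2->2->2, with weight (-14) + 1 + 1 + 1 + 1 = -10.
Optimal value attained by: walk 0->2->2->2->2->2.
Answer: (T^⊗5)[0][2] = -10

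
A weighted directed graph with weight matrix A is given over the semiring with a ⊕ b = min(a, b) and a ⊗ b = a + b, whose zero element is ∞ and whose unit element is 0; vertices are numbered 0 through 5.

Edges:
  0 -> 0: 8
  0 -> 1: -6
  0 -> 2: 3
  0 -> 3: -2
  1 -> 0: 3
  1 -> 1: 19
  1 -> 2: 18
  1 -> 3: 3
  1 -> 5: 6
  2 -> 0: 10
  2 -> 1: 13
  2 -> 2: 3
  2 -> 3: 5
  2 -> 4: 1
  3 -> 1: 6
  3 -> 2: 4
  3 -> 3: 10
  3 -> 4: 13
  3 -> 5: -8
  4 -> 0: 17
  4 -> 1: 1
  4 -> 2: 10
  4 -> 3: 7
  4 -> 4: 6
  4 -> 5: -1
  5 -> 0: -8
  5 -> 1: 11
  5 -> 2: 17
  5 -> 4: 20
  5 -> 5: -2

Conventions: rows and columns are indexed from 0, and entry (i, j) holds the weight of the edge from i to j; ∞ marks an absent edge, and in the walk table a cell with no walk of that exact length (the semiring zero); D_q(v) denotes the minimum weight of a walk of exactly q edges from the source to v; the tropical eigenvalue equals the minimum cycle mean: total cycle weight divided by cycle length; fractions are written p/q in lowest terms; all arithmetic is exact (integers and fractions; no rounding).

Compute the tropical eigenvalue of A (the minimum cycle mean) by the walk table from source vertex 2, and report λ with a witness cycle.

q=0: [∞, ∞, 0, ∞, ∞, ∞]
q=1: [10, 13, 3, 5, 1, ∞]
q=2: [13, 2, 6, 8, 4, -3]
q=3: [-11, 5, 9, 5, 7, -5]
q=4: [-13, -17, -8, -13, 10, -7]
q=5: [-15, -19, -10, -15, -7, -21]
q=6: [-29, -21, -12, -17, -9, -23]
Optimal cycle mean attained by: cycle 0->3->5->0, total (-2) + (-8) + (-8), length 3.
Answer: λ = -6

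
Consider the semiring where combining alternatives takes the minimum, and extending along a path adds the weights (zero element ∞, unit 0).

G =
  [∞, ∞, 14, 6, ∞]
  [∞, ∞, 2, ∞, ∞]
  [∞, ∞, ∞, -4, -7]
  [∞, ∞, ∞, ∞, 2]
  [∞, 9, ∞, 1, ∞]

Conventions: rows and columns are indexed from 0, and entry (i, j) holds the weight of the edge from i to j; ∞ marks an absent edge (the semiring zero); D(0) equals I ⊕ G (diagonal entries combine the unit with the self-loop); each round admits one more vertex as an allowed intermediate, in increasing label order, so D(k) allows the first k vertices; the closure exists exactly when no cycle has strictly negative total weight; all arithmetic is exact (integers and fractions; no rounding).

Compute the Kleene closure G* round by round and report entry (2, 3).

D(0):
  [0, ∞, 14, 6, ∞]
  [∞, 0, 2, ∞, ∞]
  [∞, ∞, 0, -4, -7]
  [∞, ∞, ∞, 0, 2]
  [∞, 9, ∞, 1, 0]
D(1):
  [0, ∞, 14, 6, ∞]
  [∞, 0, 2, ∞, ∞]
  [∞, ∞, 0, -4, -7]
  [∞, ∞, ∞, 0, 2]
  [∞, 9, ∞, 1, 0]
D(2):
  [0, ∞, 14, 6, ∞]
  [∞, 0, 2, ∞, ∞]
  [∞, ∞, 0, -4, -7]
  [∞, ∞, ∞, 0, 2]
  [∞, 9, 11, 1, 0]
D(3):
  [0, ∞, 14, 6, 7]
  [∞, 0, 2, -2, -5]
  [∞, ∞, 0, -4, -7]
  [∞, ∞, ∞, 0, 2]
  [∞, 9, 11, 1, 0]
D(4):
  [0, ∞, 14, 6, 7]
  [∞, 0, 2, -2, -5]
  [∞, ∞, 0, -4, -7]
  [∞, ∞, ∞, 0, 2]
  [∞, 9, 11, 1, 0]
D(5):
  [0, 16, 14, 6, 7]
  [∞, 0, 2, -4, -5]
  [∞, 2, 0, -6, -7]
  [∞, 11, 13, 0, 2]
  [∞, 9, 11, 1, 0]
Answer: G*[2][3] = -6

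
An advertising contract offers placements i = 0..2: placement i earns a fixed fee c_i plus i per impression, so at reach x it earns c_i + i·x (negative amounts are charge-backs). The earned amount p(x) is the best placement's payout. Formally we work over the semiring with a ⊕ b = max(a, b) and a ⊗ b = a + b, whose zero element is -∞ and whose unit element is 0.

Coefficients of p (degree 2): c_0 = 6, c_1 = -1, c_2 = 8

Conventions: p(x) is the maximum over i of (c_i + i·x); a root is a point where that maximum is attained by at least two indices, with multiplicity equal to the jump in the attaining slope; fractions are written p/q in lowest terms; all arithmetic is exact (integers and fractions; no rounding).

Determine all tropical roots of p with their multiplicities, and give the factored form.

hull edge (i=0, c=6) to (i=2, c=8): slope 1, span 2
Factored form: p(x) = 8 ⊗ (x ⊕ (-1)) ⊗ (x ⊕ (-1))
Answer: roots = -1 (mult 2)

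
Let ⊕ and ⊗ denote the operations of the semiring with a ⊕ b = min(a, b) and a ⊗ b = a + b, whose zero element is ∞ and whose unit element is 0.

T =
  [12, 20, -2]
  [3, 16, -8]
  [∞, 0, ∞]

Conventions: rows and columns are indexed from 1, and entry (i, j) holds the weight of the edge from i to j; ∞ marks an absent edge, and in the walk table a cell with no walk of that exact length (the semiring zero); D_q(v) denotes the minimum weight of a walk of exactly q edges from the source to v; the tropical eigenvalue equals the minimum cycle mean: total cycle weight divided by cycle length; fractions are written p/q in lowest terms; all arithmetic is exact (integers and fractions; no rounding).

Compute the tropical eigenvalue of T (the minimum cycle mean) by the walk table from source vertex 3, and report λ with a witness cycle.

q=0: [∞, ∞, 0]
q=1: [∞, 0, ∞]
q=2: [3, 16, -8]
q=3: [15, -8, 1]
Optimal cycle mean attained by: cycle 2->3->2, total (-8) + 0, length 2.
Answer: λ = -4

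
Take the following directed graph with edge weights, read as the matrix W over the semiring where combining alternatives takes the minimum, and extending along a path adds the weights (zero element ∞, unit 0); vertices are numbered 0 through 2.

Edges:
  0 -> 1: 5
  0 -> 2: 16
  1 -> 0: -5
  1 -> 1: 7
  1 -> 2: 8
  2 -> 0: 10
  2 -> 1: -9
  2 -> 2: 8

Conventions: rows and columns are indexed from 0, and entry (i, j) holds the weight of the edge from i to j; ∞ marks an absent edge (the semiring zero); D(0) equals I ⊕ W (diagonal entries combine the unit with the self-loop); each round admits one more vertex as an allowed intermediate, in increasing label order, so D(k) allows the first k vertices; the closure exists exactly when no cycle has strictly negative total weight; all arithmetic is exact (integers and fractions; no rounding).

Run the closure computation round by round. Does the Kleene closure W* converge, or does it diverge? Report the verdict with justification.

D(0):
  [0, 5, 16]
  [-5, 0, 8]
  [10, -9, 0]
D(1):
  [0, 5, 16]
  [-5, 0, 8]
  [10, -9, 0]
Detection: at round 2, diagonal entry (2, 2) turns strictly negative.
Key observation: the cycle 2->1->2 has total weight (-9) + 8, which is strictly negative.
Answer: DIVERGES — negative cycle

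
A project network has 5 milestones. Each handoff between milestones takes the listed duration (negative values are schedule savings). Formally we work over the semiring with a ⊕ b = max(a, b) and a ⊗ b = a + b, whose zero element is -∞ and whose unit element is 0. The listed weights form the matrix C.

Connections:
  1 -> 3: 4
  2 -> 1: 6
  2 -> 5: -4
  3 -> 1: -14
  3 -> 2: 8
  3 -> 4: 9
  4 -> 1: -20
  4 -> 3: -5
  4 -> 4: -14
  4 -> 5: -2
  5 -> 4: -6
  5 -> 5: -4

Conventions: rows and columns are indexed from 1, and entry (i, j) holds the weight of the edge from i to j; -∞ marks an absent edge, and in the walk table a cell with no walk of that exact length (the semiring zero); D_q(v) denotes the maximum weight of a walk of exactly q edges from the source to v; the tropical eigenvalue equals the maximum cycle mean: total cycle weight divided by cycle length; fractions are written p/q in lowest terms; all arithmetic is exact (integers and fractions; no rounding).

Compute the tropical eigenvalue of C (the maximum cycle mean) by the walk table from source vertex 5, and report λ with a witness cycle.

q=0: [-∞, -∞, -∞, -∞, 0]
q=1: [-∞, -∞, -∞, -6, -4]
q=2: [-26, -∞, -11, -10, -8]
q=3: [-25, -3, -15, -2, -12]
q=4: [3, -7, -7, -6, -4]
q=5: [-1, 1, 7, 2, -8]
Optimal cycle mean attained by: cycle 1->3->2->1, total 4 + 8 + 6, length 3.
Answer: λ = 6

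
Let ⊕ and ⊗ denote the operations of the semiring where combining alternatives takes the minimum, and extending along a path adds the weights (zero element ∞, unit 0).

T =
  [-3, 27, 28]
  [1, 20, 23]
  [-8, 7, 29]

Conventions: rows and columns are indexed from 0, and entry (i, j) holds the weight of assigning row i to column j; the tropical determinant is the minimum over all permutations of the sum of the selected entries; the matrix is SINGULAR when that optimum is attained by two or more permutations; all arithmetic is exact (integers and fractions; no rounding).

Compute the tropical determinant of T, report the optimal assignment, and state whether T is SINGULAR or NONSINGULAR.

σ = (0, 1, 2): (-3) + 20 + 29 = 46
σ = (0, 2, 1): (-3) + 23 + 7 = 27
σ = (1, 0, 2): 27 + 1 + 29 = 57
σ = (1, 2, 0): 27 + 23 + (-8) = 42
σ = (2, 0, 1): 28 + 1 + 7 = 36
σ = (2, 1, 0): 28 + 20 + (-8) = 40
Optimal value attained by: σ = (0, 2, 1).
Answer: det⊕(T) = 27; verdict: NONSINGULAR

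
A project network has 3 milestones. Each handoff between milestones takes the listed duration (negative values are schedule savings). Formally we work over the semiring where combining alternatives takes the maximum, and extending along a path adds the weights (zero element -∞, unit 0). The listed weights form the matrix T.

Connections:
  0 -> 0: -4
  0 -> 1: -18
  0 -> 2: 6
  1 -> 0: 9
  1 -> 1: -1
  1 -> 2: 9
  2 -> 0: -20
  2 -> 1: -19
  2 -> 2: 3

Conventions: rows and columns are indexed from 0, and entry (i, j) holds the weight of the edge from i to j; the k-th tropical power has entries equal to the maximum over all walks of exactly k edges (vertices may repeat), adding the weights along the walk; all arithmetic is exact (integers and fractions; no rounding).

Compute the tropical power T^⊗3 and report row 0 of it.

T^⊗2:
  [-8, -13, 9]
  [8, -2, 15]
  [-10, -16, 6]
T^⊗3:
  [-4, -10, 12]
  [7, -3, 18]
  [-7, -13, 9]
Answer: row 0 of T^⊗3 = [-4, -10, 12]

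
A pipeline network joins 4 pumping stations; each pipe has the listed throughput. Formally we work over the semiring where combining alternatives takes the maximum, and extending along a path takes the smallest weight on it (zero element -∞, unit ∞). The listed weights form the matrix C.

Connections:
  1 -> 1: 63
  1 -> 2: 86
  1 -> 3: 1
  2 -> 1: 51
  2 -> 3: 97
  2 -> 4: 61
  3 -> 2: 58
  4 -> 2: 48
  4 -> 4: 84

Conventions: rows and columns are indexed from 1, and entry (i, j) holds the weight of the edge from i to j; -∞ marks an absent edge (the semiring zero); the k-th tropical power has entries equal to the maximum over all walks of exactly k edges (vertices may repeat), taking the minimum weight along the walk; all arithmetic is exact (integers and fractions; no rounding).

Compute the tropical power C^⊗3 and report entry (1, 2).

C^⊗2:
  [63, 63, 86, 61]
  [51, 58, 1, 61]
  [51, -∞, 58, 58]
  [48, 48, 48, 84]
C^⊗3:
  [63, 63, 63, 61]
  [51, 51, 58, 61]
  [51, 58, 1, 58]
  [48, 48, 48, 84]
Key observation: the optimum is the walk 1->1->1->2, with weight 63 min 63 min 86 = 63.
Optimal value attained by: walk 1->1->1->2.
Answer: (C^⊗3)[1][2] = 63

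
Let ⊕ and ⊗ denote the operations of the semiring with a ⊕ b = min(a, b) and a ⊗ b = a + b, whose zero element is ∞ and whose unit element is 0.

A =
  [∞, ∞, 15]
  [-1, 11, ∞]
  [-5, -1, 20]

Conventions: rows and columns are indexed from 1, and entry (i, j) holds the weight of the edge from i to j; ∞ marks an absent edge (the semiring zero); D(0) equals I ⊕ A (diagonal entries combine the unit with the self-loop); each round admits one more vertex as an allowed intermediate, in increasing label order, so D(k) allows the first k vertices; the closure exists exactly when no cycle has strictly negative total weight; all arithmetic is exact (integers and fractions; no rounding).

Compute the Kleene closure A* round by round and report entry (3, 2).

D(0):
  [0, ∞, 15]
  [-1, 0, ∞]
  [-5, -1, 0]
D(1):
  [0, ∞, 15]
  [-1, 0, 14]
  [-5, -1, 0]
D(2):
  [0, ∞, 15]
  [-1, 0, 14]
  [-5, -1, 0]
D(3):
  [0, 14, 15]
  [-1, 0, 14]
  [-5, -1, 0]
Answer: A*[3][2] = -1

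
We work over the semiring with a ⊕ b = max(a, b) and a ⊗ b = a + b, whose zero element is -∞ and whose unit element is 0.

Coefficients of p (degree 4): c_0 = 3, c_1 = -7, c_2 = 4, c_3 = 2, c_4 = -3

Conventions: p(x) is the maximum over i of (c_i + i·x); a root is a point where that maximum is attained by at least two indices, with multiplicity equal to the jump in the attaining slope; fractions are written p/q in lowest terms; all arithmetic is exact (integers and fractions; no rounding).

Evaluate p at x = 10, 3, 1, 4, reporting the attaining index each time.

p(10) = max(3+0·10=3, -7+1·10=3, 4+2·10=24, 2+3·10=32, -3+4·10=37) = 37 (attained by i=4)
p(3) = max(3+0·3=3, -7+1·3=-4, 4+2·3=10, 2+3·3=11, -3+4·3=9) = 11 (attained by i=3)
p(1) = max(3+0·1=3, -7+1·1=-6, 4+2·1=6, 2+3·1=5, -3+4·1=1) = 6 (attained by i=2)
p(4) = max(3+0·4=3, -7+1·4=-3, 4+2·4=12, 2+3·4=14, -3+4·4=13) = 14 (attained by i=3)
Answer: p(10) = 37; p(3) = 11; p(1) = 6; p(4) = 14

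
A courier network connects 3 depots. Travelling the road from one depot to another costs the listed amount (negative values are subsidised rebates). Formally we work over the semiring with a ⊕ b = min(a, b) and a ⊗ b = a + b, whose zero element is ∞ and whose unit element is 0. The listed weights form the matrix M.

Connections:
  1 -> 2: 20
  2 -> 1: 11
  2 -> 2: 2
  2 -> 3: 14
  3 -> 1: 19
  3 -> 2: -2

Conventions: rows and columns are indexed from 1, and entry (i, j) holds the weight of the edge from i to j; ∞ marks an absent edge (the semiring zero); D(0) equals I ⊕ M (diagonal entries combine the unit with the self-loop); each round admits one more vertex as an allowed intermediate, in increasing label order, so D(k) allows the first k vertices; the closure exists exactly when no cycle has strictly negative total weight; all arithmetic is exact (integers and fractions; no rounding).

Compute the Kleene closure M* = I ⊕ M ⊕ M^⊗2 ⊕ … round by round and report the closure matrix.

D(0):
  [0, 20, ∞]
  [11, 0, 14]
  [19, -2, 0]
D(1):
  [0, 20, ∞]
  [11, 0, 14]
  [19, -2, 0]
D(2):
  [0, 20, 34]
  [11, 0, 14]
  [9, -2, 0]
D(3):
  [0, 20, 34]
  [11, 0, 14]
  [9, -2, 0]
Answer: M* = [[0, 20, 34], [11, 0, 14], [9, -2, 0]]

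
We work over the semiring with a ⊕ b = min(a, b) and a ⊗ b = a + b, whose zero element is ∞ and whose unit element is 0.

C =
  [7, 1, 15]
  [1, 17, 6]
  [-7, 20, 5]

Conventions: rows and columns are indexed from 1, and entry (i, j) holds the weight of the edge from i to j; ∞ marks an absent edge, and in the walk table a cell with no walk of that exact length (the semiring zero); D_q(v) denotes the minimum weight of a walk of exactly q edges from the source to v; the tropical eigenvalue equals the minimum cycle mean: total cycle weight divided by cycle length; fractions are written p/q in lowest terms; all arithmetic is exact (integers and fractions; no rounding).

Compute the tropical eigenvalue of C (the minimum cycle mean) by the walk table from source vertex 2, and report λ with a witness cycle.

q=0: [∞, 0, ∞]
q=1: [1, 17, 6]
q=2: [-1, 2, 11]
q=3: [3, 0, 8]
Optimal cycle mean attained by: cycle 1->2->3->1, total 1 + 6 + (-7), length 3.
Answer: λ = 0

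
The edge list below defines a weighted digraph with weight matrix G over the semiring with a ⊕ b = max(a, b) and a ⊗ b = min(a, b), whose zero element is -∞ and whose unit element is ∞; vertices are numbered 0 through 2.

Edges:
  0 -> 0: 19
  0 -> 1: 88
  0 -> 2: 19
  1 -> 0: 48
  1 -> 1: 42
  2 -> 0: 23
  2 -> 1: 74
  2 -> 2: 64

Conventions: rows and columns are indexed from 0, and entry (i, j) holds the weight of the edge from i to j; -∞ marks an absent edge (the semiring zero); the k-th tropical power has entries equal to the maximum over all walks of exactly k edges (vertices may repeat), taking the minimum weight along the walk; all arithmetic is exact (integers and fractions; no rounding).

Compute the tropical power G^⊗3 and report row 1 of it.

G^⊗2:
  [48, 42, 19]
  [42, 48, 19]
  [48, 64, 64]
G^⊗3:
  [42, 48, 19]
  [48, 42, 19]
  [48, 64, 64]
Answer: row 1 of G^⊗3 = [48, 42, 19]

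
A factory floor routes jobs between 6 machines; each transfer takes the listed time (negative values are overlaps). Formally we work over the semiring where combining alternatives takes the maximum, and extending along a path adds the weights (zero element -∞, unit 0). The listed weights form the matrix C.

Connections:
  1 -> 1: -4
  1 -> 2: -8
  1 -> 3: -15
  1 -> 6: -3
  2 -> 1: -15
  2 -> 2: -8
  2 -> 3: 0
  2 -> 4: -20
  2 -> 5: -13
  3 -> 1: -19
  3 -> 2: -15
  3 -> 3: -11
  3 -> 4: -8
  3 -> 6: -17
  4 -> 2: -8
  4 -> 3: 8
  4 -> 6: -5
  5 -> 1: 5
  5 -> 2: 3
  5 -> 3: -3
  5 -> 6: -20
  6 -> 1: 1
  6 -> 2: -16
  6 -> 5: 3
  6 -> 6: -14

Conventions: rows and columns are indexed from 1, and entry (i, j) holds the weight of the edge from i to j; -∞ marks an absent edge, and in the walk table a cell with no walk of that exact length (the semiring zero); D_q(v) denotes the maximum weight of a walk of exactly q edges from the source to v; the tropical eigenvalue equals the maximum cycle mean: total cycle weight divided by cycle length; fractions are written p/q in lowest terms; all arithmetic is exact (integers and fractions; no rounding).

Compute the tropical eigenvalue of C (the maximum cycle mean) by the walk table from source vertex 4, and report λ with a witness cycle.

q=0: [-∞, -∞, -∞, 0, -∞, -∞]
q=1: [-∞, -8, 8, -∞, -∞, -5]
q=2: [-4, -7, -3, 0, -2, -9]
q=3: [3, 1, 8, -11, -6, -5]
q=4: [-1, -3, 1, 0, -2, 0]
q=5: [3, 1, 8, -7, 3, -4]
q=6: [8, 6, 1, 0, -1, 0]
Optimal cycle mean attained by: cycle 1->6->5->1, total (-3) + 3 + 5, length 3.
Answer: λ = 5/3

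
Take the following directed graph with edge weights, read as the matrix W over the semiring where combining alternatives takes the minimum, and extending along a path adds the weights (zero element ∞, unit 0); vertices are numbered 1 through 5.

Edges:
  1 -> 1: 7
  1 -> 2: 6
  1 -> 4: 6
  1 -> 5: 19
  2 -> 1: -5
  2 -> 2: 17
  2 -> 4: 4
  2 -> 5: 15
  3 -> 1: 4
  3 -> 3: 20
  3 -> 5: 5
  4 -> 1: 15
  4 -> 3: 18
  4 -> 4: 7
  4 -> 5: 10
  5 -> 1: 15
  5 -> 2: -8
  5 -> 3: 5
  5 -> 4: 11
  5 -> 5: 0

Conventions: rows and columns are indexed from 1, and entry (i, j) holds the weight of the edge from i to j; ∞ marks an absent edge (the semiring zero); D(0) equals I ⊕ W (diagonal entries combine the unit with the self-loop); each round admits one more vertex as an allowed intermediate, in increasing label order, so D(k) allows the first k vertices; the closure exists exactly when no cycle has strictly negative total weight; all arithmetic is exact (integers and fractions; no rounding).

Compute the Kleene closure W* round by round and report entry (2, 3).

D(0):
  [0, 6, ∞, 6, 19]
  [-5, 0, ∞, 4, 15]
  [4, ∞, 0, ∞, 5]
  [15, ∞, 18, 0, 10]
  [15, -8, 5, 11, 0]
D(1):
  [0, 6, ∞, 6, 19]
  [-5, 0, ∞, 1, 14]
  [4, 10, 0, 10, 5]
  [15, 21, 18, 0, 10]
  [15, -8, 5, 11, 0]
D(2):
  [0, 6, ∞, 6, 19]
  [-5, 0, ∞, 1, 14]
  [4, 10, 0, 10, 5]
  [15, 21, 18, 0, 10]
  [-13, -8, 5, -7, 0]
D(3):
  [0, 6, ∞, 6, 19]
  [-5, 0, ∞, 1, 14]
  [4, 10, 0, 10, 5]
  [15, 21, 18, 0, 10]
  [-13, -8, 5, -7, 0]
D(4):
  [0, 6, 24, 6, 16]
  [-5, 0, 19, 1, 11]
  [4, 10, 0, 10, 5]
  [15, 21, 18, 0, 10]
  [-13, -8, 5, -7, 0]
D(5):
  [0, 6, 21, 6, 16]
  [-5, 0, 16, 1, 11]
  [-8, -3, 0, -2, 5]
  [-3, 2, 15, 0, 10]
  [-13, -8, 5, -7, 0]
Answer: W*[2][3] = 16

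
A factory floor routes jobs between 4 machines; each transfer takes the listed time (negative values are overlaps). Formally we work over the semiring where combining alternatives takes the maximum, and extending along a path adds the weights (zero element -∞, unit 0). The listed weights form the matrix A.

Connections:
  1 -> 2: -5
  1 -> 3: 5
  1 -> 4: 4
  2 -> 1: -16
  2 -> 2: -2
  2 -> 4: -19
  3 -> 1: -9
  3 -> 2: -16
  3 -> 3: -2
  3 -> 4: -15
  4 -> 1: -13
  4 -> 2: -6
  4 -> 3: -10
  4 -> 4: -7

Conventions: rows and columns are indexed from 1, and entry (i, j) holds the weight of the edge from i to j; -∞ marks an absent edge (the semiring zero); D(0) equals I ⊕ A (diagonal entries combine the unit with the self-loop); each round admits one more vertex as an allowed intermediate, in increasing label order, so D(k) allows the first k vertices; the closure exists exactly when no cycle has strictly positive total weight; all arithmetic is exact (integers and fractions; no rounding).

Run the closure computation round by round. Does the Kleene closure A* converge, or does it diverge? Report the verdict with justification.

D(0):
  [0, -5, 5, 4]
  [-16, 0, -∞, -19]
  [-9, -16, 0, -15]
  [-13, -6, -10, 0]
D(1):
  [0, -5, 5, 4]
  [-16, 0, -11, -12]
  [-9, -14, 0, -5]
  [-13, -6, -8, 0]
D(2):
  [0, -5, 5, 4]
  [-16, 0, -11, -12]
  [-9, -14, 0, -5]
  [-13, -6, -8, 0]
D(3):
  [0, -5, 5, 4]
  [-16, 0, -11, -12]
  [-9, -14, 0, -5]
  [-13, -6, -8, 0]
D(4):
  [0, -2, 5, 4]
  [-16, 0, -11, -12]
  [-9, -11, 0, -5]
  [-13, -6, -8, 0]
Key observation: every diagonal entry stays at the unit through all rounds, so no improving cycle exists.
Answer: CONVERGES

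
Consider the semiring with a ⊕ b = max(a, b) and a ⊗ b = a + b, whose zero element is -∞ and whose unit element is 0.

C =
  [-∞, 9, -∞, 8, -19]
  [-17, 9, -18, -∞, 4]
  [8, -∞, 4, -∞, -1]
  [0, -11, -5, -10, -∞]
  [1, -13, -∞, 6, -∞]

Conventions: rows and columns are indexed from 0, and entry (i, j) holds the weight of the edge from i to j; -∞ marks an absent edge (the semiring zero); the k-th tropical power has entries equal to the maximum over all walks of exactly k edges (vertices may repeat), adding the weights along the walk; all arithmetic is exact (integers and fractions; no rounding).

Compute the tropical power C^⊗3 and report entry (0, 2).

C^⊗2:
  [8, 18, 3, -2, 13]
  [5, 18, -9, 10, 13]
  [12, 17, 8, 16, 3]
  [3, 9, -1, 8, -6]
  [6, 10, 1, 9, -9]
C^⊗3:
  [14, 27, 7, 19, 22]
  [14, 27, 5, 19, 22]
  [16, 26, 12, 20, 21]
  [8, 18, 3, 11, 13]
  [9, 19, 5, 14, 14]
Key observation: the optimum is the walk 0->3->2->2, with weight 8 + (-5) + 4 = 7.
Optimal value attained by: walk 0->3->2->2.
Answer: (C^⊗3)[0][2] = 7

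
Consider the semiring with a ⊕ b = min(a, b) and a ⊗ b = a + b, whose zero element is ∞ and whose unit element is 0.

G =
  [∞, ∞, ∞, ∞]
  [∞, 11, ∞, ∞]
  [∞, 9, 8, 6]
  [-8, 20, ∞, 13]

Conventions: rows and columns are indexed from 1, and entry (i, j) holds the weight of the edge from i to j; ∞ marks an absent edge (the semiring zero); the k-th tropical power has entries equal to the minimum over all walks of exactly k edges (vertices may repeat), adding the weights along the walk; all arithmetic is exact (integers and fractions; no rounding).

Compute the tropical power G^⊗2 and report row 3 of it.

G^⊗2:
  [∞, ∞, ∞, ∞]
  [∞, 22, ∞, ∞]
  [-2, 17, 16, 14]
  [5, 31, ∞, 26]
Answer: row 3 of G^⊗2 = [-2, 17, 16, 14]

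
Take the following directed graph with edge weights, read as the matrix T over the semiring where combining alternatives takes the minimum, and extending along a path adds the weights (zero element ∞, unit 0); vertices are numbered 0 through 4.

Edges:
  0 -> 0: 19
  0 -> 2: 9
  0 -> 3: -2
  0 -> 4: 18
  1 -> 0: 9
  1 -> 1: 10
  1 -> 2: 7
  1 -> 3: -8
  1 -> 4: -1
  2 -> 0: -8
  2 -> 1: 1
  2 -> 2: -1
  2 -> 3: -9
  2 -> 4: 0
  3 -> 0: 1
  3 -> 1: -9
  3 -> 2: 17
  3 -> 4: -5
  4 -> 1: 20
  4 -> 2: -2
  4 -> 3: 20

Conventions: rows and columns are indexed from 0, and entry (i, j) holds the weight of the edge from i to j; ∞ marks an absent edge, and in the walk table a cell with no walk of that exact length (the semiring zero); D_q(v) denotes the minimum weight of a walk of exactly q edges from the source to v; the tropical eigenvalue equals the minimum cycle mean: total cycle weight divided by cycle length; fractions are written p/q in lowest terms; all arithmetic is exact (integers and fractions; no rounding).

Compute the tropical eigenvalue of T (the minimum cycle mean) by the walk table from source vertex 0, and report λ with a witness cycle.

q=0: [0, ∞, ∞, ∞, ∞]
q=1: [19, ∞, 9, -2, 18]
q=2: [-1, -11, 8, 0, -7]
q=3: [-2, -9, -9, -19, -12]
q=4: [-18, -28, -14, -18, -24]
q=5: [-22, -27, -26, -36, -29]
Optimal cycle mean attained by: cycle 1->3->1, total (-8) + (-9), length 2.
Answer: λ = -17/2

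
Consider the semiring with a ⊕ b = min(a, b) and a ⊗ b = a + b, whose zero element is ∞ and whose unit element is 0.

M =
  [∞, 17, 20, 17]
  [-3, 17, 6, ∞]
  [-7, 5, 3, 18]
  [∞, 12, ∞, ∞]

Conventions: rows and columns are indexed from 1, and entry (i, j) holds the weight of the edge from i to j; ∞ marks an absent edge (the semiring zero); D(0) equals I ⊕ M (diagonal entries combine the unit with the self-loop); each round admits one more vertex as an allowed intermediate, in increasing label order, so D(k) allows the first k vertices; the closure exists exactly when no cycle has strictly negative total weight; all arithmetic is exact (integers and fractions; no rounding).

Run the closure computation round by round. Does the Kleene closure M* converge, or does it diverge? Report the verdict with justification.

D(0):
  [0, 17, 20, 17]
  [-3, 0, 6, ∞]
  [-7, 5, 0, 18]
  [∞, 12, ∞, 0]
D(1):
  [0, 17, 20, 17]
  [-3, 0, 6, 14]
  [-7, 5, 0, 10]
  [∞, 12, ∞, 0]
D(2):
  [0, 17, 20, 17]
  [-3, 0, 6, 14]
  [-7, 5, 0, 10]
  [9, 12, 18, 0]
D(3):
  [0, 17, 20, 17]
  [-3, 0, 6, 14]
  [-7, 5, 0, 10]
  [9, 12, 18, 0]
D(4):
  [0, 17, 20, 17]
  [-3, 0, 6, 14]
  [-7, 5, 0, 10]
  [9, 12, 18, 0]
Key observation: every diagonal entry stays at the unit through all rounds, so no improving cycle exists.
Answer: CONVERGES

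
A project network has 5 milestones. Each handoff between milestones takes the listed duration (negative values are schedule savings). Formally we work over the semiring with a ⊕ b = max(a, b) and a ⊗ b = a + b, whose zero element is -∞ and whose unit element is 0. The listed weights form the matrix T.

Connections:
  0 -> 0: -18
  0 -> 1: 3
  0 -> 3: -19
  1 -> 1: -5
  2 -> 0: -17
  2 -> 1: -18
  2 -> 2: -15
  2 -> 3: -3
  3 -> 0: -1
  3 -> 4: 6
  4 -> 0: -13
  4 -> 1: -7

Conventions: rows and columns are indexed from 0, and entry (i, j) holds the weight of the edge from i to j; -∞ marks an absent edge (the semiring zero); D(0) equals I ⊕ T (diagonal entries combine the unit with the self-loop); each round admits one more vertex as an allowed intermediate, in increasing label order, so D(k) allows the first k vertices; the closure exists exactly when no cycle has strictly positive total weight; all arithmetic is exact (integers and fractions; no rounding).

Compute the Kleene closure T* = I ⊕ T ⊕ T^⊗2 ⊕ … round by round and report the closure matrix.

D(0):
  [0, 3, -∞, -19, -∞]
  [-∞, 0, -∞, -∞, -∞]
  [-17, -18, 0, -3, -∞]
  [-1, -∞, -∞, 0, 6]
  [-13, -7, -∞, -∞, 0]
D(1):
  [0, 3, -∞, -19, -∞]
  [-∞, 0, -∞, -∞, -∞]
  [-17, -14, 0, -3, -∞]
  [-1, 2, -∞, 0, 6]
  [-13, -7, -∞, -32, 0]
D(2):
  [0, 3, -∞, -19, -∞]
  [-∞, 0, -∞, -∞, -∞]
  [-17, -14, 0, -3, -∞]
  [-1, 2, -∞, 0, 6]
  [-13, -7, -∞, -32, 0]
D(3):
  [0, 3, -∞, -19, -∞]
  [-∞, 0, -∞, -∞, -∞]
  [-17, -14, 0, -3, -∞]
  [-1, 2, -∞, 0, 6]
  [-13, -7, -∞, -32, 0]
D(4):
  [0, 3, -∞, -19, -13]
  [-∞, 0, -∞, -∞, -∞]
  [-4, -1, 0, -3, 3]
  [-1, 2, -∞, 0, 6]
  [-13, -7, -∞, -32, 0]
D(5):
  [0, 3, -∞, -19, -13]
  [-∞, 0, -∞, -∞, -∞]
  [-4, -1, 0, -3, 3]
  [-1, 2, -∞, 0, 6]
  [-13, -7, -∞, -32, 0]
Answer: T* = [[0, 3, -∞, -19, -13], [-∞, 0, -∞, -∞, -∞], [-4, -1, 0, -3, 3], [-1, 2, -∞, 0, 6], [-13, -7, -∞, -32, 0]]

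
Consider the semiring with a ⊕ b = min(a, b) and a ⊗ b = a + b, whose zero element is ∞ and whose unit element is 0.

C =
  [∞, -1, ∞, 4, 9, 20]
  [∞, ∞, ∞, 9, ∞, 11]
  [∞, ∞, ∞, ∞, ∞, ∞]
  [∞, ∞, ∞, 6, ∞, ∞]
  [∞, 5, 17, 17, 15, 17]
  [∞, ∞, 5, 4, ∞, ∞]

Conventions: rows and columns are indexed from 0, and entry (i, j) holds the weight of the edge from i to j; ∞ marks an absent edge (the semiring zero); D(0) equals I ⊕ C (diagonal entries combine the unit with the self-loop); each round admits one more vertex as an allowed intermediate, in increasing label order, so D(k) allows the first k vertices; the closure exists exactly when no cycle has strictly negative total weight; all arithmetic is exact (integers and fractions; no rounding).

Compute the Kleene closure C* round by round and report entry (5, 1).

D(0):
  [0, -1, ∞, 4, 9, 20]
  [∞, 0, ∞, 9, ∞, 11]
  [∞, ∞, 0, ∞, ∞, ∞]
  [∞, ∞, ∞, 0, ∞, ∞]
  [∞, 5, 17, 17, 0, 17]
  [∞, ∞, 5, 4, ∞, 0]
D(1):
  [0, -1, ∞, 4, 9, 20]
  [∞, 0, ∞, 9, ∞, 11]
  [∞, ∞, 0, ∞, ∞, ∞]
  [∞, ∞, ∞, 0, ∞, ∞]
  [∞, 5, 17, 17, 0, 17]
  [∞, ∞, 5, 4, ∞, 0]
D(2):
  [0, -1, ∞, 4, 9, 10]
  [∞, 0, ∞, 9, ∞, 11]
  [∞, ∞, 0, ∞, ∞, ∞]
  [∞, ∞, ∞, 0, ∞, ∞]
  [∞, 5, 17, 14, 0, 16]
  [∞, ∞, 5, 4, ∞, 0]
D(3):
  [0, -1, ∞, 4, 9, 10]
  [∞, 0, ∞, 9, ∞, 11]
  [∞, ∞, 0, ∞, ∞, ∞]
  [∞, ∞, ∞, 0, ∞, ∞]
  [∞, 5, 17, 14, 0, 16]
  [∞, ∞, 5, 4, ∞, 0]
D(4):
  [0, -1, ∞, 4, 9, 10]
  [∞, 0, ∞, 9, ∞, 11]
  [∞, ∞, 0, ∞, ∞, ∞]
  [∞, ∞, ∞, 0, ∞, ∞]
  [∞, 5, 17, 14, 0, 16]
  [∞, ∞, 5, 4, ∞, 0]
D(5):
  [0, -1, 26, 4, 9, 10]
  [∞, 0, ∞, 9, ∞, 11]
  [∞, ∞, 0, ∞, ∞, ∞]
  [∞, ∞, ∞, 0, ∞, ∞]
  [∞, 5, 17, 14, 0, 16]
  [∞, ∞, 5, 4, ∞, 0]
D(6):
  [0, -1, 15, 4, 9, 10]
  [∞, 0, 16, 9, ∞, 11]
  [∞, ∞, 0, ∞, ∞, ∞]
  [∞, ∞, ∞, 0, ∞, ∞]
  [∞, 5, 17, 14, 0, 16]
  [∞, ∞, 5, 4, ∞, 0]
Answer: C*[5][1] = ∞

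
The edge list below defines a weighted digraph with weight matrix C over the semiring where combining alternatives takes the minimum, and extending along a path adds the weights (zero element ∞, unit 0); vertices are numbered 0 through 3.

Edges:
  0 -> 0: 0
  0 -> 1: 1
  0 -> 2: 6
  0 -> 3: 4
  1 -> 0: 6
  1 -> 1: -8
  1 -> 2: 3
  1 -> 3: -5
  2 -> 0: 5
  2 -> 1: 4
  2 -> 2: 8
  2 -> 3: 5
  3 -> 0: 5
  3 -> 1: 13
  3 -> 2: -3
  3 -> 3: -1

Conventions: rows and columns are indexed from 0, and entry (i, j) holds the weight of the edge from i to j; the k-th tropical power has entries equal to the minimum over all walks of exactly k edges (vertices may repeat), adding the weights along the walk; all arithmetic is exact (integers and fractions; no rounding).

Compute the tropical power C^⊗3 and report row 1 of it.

C^⊗2:
  [0, -7, 1, -4]
  [-2, -16, -8, -13]
  [5, -4, 2, -1]
  [2, 1, -4, -2]
C^⊗3:
  [-1, -15, -7, -12]
  [-10, -24, -16, -21]
  [2, -12, -4, -9]
  [1, -7, -5, -4]
Answer: row 1 of C^⊗3 = [-10, -24, -16, -21]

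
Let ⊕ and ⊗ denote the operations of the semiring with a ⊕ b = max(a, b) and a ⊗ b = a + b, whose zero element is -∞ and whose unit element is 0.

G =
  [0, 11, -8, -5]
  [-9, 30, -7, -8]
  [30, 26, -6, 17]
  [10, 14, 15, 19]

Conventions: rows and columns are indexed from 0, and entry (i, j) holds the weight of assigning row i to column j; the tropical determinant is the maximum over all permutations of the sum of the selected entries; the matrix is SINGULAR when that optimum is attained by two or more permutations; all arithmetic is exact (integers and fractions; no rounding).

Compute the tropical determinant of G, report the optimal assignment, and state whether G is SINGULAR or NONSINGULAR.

σ = (0, 1, 2, 3): 0 + 30 + (-6) + 19 = 43
σ = (0, 1, 3, 2): 0 + 30 + 17 + 15 = 62
σ = (0, 2, 1, 3): 0 + (-7) + 26 + 19 = 38
σ = (0, 2, 3, 1): 0 + (-7) + 17 + 14 = 24
σ = (0, 3, 1, 2): 0 + (-8) + 26 + 15 = 33
σ = (0, 3, 2, 1): 0 + (-8) + (-6) + 14 = 0
σ = (1, 0, 2, 3): 11 + (-9) + (-6) + 19 = 15
σ = (1, 0, 3, 2): 11 + (-9) + 17 + 15 = 34
σ = (1, 2, 0, 3): 11 + (-7) + 30 + 19 = 53
σ = (1, 2, 3, 0): 11 + (-7) + 17 + 10 = 31
σ = (1, 3, 0, 2): 11 + (-8) + 30 + 15 = 48
σ = (1, 3, 2, 0): 11 + (-8) + (-6) + 10 = 7
σ = (2, 0, 1, 3): (-8) + (-9) + 26 + 19 = 28
σ = (2, 0, 3, 1): (-8) + (-9) + 17 + 14 = 14
σ = (2, 1, 0, 3): (-8) + 30 + 30 + 19 = 71
σ = (2, 1, 3, 0): (-8) + 30 + 17 + 10 = 49
σ = (2, 3, 0, 1): (-8) + (-8) + 30 + 14 = 28
σ = (2, 3, 1, 0): (-8) + (-8) + 26 + 10 = 20
σ = (3, 0, 1, 2): (-5) + (-9) + 26 + 15 = 27
σ = (3, 0, 2, 1): (-5) + (-9) + (-6) + 14 = -6
σ = (3, 1, 0, 2): (-5) + 30 + 30 + 15 = 70
σ = (3, 1, 2, 0): (-5) + 30 + (-6) + 10 = 29
σ = (3, 2, 0, 1): (-5) + (-7) + 30 + 14 = 32
σ = (3, 2, 1, 0): (-5) + (-7) + 26 + 10 = 24
Optimal value attained by: σ = (2, 1, 0, 3).
Answer: det⊕(G) = 71; verdict: NONSINGULAR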